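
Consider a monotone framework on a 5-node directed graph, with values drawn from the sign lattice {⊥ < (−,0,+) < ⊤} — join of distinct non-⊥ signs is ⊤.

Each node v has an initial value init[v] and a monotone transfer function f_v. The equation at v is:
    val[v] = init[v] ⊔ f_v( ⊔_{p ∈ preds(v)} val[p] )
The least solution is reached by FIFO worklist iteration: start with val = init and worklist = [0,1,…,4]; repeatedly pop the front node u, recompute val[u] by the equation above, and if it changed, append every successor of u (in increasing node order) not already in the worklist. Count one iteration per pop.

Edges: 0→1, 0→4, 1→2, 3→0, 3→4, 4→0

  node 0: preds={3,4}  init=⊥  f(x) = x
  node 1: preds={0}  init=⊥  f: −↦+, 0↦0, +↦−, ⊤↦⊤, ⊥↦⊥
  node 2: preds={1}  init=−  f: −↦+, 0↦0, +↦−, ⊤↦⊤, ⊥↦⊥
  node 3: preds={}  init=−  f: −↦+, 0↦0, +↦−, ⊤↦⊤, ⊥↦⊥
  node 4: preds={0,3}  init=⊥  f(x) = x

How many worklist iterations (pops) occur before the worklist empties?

6

Iteration log — 6 steps:
  step 1. node 0  ⊔preds=−  new=−  old=⊥  +wl: 
  step 2. node 1  ⊔preds=−  new=+  old=⊥  +wl: 
  step 3. node 2  ⊔preds=+  new=−  stable
  step 4. node 3  ⊔preds=⊥  new=−  stable
  step 5. node 4  ⊔preds=−  new=−  old=⊥  +wl: 0
  step 6. node 0  ⊔preds=−  new=−  stable

Least fixpoint reached:
  node 0: −
  node 1: +
  node 2: −
  node 3: −
  node 4: −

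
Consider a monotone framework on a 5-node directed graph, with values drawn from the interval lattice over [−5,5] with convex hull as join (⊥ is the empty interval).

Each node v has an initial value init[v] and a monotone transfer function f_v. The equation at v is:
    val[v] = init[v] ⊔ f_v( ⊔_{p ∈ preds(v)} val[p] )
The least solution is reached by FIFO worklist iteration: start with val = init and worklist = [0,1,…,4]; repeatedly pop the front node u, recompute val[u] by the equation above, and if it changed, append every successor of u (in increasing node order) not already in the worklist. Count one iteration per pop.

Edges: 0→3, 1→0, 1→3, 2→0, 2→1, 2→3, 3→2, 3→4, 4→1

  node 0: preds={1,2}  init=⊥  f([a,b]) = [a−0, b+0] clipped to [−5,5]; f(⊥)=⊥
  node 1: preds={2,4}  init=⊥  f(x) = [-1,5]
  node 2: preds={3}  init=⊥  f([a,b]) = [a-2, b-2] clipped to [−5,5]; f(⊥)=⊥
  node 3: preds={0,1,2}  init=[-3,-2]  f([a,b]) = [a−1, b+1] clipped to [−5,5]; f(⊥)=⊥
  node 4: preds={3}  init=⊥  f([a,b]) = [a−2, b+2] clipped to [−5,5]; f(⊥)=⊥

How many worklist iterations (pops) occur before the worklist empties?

11

Iteration log — 11 steps:
  step 1. node 0  ⊔preds=⊥  new=⊥  stable
  step 2. node 1  ⊔preds=⊥  new=[-1,5]  old=⊥  +wl: 0
  step 3. node 2  ⊔preds=[-3,-2]  new=[-5,-4]  old=⊥  +wl: 1
  step 4. node 3  ⊔preds=[-5,5]  new=[-5,5]  old=[-3,-2]  +wl: 2
  step 5. node 4  ⊔preds=[-5,5]  new=[-5,5]  old=⊥  +wl: 
  step 6. node 0  ⊔preds=[-5,5]  new=[-5,5]  old=⊥  +wl: 3
  step 7. node 1  ⊔preds=[-5,5]  new=[-1,5]  stable
  step 8. node 2  ⊔preds=[-5,5]  new=[-5,3]  old=[-5,-4]  +wl: 0,1
  step 9. node 3  ⊔preds=[-5,5]  new=[-5,5]  stable
  step 10. node 0  ⊔preds=[-5,5]  new=[-5,5]  stable
  step 11. node 1  ⊔preds=[-5,5]  new=[-1,5]  stable

Least fixpoint reached:
  node 0: [-5,5]
  node 1: [-1,5]
  node 2: [-5,3]
  node 3: [-5,5]
  node 4: [-5,5]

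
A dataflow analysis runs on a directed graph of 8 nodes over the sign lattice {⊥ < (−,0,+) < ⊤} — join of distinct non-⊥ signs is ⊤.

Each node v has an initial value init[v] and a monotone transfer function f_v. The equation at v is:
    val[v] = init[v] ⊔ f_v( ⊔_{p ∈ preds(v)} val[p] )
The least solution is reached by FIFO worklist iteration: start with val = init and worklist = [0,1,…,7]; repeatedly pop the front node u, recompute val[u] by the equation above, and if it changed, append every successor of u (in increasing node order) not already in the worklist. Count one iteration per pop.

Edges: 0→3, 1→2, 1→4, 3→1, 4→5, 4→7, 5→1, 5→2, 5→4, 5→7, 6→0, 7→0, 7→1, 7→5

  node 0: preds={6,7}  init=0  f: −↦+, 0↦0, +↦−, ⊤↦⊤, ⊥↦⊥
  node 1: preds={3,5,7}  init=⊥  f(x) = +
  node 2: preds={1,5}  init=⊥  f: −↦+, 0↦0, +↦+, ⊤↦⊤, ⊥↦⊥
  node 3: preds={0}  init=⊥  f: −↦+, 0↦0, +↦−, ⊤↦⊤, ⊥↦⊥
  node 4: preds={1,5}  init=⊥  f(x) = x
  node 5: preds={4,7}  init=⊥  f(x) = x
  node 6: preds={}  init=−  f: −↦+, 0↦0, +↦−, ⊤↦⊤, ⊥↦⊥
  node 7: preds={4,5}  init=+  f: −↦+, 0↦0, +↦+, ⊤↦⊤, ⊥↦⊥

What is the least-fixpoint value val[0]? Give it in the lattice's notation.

Trace (11 dequeues):
  [1] u=0 | in ⊤ | out ⊤ | prev 0 | push {}
  [2] u=1 | in + | out + | prev ⊥ | push {}
  [3] u=2 | in + | out + | prev ⊥ | push {}
  [4] u=3 | in ⊤ | out ⊤ | prev ⊥ | push {1}
  [5] u=4 | in + | out + | prev ⊥ | push {}
  [6] u=5 | in + | out + | prev ⊥ | push {2,4}
  [7] u=6 | in ⊥ | out − | ==
  [8] u=7 | in + | out + | ==
  [9] u=1 | in ⊤ | out + | ==
  [10] u=2 | in + | out + | ==
  [11] u=4 | in + | out + | ==

Converged values:
  [0] ⊤
  [1] +
  [2] +
  [3] ⊤
  [4] +
  [5] +
  [6] −
  [7] +

⊤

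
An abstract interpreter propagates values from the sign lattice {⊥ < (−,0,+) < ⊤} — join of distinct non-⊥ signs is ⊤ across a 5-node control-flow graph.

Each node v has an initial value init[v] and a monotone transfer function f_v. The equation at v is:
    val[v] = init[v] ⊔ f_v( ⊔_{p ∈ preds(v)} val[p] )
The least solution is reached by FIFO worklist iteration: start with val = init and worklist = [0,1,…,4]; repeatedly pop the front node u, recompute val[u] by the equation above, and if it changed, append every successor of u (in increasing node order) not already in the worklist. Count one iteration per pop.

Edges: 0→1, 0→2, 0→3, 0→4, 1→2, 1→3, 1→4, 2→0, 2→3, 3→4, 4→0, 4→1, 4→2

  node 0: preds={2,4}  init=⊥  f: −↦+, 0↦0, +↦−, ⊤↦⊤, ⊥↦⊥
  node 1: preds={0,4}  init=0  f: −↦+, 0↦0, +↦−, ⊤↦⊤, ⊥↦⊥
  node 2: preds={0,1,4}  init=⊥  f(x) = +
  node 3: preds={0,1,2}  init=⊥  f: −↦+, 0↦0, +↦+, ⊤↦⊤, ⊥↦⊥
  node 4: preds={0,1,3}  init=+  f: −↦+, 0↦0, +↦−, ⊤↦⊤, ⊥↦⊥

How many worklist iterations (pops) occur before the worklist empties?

10

Iteration log — 10 steps:
  step 1. node 0  ⊔preds=+  new=−  old=⊥  +wl: 
  step 2. node 1  ⊔preds=⊤  new=⊤  old=0  +wl: 
  step 3. node 2  ⊔preds=⊤  new=+  old=⊥  +wl: 0
  step 4. node 3  ⊔preds=⊤  new=⊤  old=⊥  +wl: 
  step 5. node 4  ⊔preds=⊤  new=⊤  old=+  +wl: 1,2
  step 6. node 0  ⊔preds=⊤  new=⊤  old=−  +wl: 3,4
  step 7. node 1  ⊔preds=⊤  new=⊤  stable
  step 8. node 2  ⊔preds=⊤  new=+  stable
  step 9. node 3  ⊔preds=⊤  new=⊤  stable
  step 10. node 4  ⊔preds=⊤  new=⊤  stable

Least fixpoint reached:
  node 0: ⊤
  node 1: ⊤
  node 2: +
  node 3: ⊤
  node 4: ⊤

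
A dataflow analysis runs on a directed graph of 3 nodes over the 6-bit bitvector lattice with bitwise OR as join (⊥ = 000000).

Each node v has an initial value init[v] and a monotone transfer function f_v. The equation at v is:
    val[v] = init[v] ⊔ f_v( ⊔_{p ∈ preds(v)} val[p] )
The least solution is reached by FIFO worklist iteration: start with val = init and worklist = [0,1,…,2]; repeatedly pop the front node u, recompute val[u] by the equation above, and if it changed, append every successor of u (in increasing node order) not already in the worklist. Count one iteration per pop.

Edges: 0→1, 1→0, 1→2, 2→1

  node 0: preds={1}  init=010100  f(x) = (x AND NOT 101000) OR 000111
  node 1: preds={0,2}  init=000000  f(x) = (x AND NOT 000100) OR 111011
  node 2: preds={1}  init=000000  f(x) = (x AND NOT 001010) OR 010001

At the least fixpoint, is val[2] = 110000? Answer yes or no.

Worklist (5 pops):
  #1 pop 0: in=000000 → 010111 (was 010100); enqueue []
  #2 pop 1: in=010111 → 111011 (was 000000); enqueue [0]
  #3 pop 2: in=111011 → 110001 (was 000000); enqueue [1]
  #4 pop 0: in=111011 → 010111 (no change)
  #5 pop 1: in=110111 → 111011 (no change)

Fixpoint:
  val[0] = 010111
  val[1] = 111011
  val[2] = 110001

no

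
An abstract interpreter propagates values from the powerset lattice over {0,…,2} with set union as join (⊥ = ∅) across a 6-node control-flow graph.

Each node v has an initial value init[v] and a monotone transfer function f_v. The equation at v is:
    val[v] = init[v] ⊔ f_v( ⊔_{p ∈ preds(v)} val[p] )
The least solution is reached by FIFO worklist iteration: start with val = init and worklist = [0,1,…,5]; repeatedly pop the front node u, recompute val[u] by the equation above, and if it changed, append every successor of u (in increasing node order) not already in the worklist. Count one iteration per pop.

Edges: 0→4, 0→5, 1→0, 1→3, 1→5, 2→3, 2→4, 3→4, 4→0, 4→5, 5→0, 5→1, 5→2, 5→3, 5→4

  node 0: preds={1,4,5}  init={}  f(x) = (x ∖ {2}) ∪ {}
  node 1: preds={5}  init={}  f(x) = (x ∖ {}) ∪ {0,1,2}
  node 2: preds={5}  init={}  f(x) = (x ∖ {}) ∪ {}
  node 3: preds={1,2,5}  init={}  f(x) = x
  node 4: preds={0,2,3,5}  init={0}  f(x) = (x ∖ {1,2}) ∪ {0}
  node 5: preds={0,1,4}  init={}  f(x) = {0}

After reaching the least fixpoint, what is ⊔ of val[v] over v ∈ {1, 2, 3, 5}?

{0,1,2}

Iteration log — 12 steps:
  step 1. node 0  ⊔preds={0}  new={0}  old={}  +wl: 
  step 2. node 1  ⊔preds={}  new={0,1,2}  old={}  +wl: 0
  step 3. node 2  ⊔preds={}  new={}  stable
  step 4. node 3  ⊔preds={0,1,2}  new={0,1,2}  old={}  +wl: 
  step 5. node 4  ⊔preds={0,1,2}  new={0}  stable
  step 6. node 5  ⊔preds={0,1,2}  new={0}  old={}  +wl: 1,2,3,4
  step 7. node 0  ⊔preds={0,1,2}  new={0,1}  old={0}  +wl: 5
  step 8. node 1  ⊔preds={0}  new={0,1,2}  stable
  step 9. node 2  ⊔preds={0}  new={0}  old={}  +wl: 
  step 10. node 3  ⊔preds={0,1,2}  new={0,1,2}  stable
  step 11. node 4  ⊔preds={0,1,2}  new={0}  stable
  step 12. node 5  ⊔preds={0,1,2}  new={0}  stable

Least fixpoint reached:
  node 0: {0,1}
  node 1: {0,1,2}
  node 2: {0}
  node 3: {0,1,2}
  node 4: {0}
  node 5: {0}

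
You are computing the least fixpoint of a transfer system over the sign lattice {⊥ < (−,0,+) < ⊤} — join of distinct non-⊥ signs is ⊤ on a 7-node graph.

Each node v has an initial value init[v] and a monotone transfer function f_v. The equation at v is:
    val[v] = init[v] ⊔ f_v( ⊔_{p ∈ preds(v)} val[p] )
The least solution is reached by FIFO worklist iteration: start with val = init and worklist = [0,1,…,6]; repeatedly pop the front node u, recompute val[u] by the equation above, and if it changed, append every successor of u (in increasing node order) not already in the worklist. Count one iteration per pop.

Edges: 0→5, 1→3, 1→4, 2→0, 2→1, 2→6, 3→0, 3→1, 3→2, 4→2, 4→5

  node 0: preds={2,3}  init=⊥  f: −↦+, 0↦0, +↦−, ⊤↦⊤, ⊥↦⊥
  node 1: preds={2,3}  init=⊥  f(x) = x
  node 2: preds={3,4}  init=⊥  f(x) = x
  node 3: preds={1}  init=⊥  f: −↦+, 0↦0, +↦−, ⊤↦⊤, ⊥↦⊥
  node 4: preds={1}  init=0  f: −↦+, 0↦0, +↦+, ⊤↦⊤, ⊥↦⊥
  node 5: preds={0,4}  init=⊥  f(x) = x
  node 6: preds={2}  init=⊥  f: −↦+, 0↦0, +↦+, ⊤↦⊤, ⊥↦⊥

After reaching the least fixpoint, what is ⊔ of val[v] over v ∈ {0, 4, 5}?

0

Trace (15 dequeues):
  [1] u=0 | in ⊥ | out ⊥ | ==
  [2] u=1 | in ⊥ | out ⊥ | ==
  [3] u=2 | in 0 | out 0 | prev ⊥ | push {0,1}
  [4] u=3 | in ⊥ | out ⊥ | ==
  [5] u=4 | in ⊥ | out 0 | ==
  [6] u=5 | in 0 | out 0 | prev ⊥ | push {}
  [7] u=6 | in 0 | out 0 | prev ⊥ | push {}
  [8] u=0 | in 0 | out 0 | prev ⊥ | push {5}
  [9] u=1 | in 0 | out 0 | prev ⊥ | push {3,4}
  [10] u=5 | in 0 | out 0 | ==
  [11] u=3 | in 0 | out 0 | prev ⊥ | push {0,1,2}
  [12] u=4 | in 0 | out 0 | ==
  [13] u=0 | in 0 | out 0 | ==
  [14] u=1 | in 0 | out 0 | ==
  [15] u=2 | in 0 | out 0 | ==

Converged values:
  [0] 0
  [1] 0
  [2] 0
  [3] 0
  [4] 0
  [5] 0
  [6] 0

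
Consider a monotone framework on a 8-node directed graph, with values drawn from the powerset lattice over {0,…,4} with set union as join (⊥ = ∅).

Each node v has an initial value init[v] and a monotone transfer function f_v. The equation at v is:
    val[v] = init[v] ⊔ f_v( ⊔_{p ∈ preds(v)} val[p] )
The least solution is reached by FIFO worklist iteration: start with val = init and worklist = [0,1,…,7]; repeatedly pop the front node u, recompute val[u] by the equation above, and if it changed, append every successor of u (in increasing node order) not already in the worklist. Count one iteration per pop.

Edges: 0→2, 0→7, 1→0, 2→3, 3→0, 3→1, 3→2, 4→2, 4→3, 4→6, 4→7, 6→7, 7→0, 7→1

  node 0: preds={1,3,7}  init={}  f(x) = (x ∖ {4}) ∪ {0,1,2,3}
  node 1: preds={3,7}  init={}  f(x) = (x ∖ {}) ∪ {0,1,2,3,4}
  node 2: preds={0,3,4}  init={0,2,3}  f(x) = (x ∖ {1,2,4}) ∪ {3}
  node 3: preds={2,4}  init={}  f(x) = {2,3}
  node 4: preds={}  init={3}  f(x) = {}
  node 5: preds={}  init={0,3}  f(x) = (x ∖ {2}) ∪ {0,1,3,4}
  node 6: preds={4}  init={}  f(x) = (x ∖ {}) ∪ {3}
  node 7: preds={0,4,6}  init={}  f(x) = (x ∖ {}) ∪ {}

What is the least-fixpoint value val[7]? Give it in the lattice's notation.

{0,1,2,3}

Iteration log — 11 steps:
  step 1. node 0  ⊔preds={}  new={0,1,2,3}  old={}  +wl: 
  step 2. node 1  ⊔preds={}  new={0,1,2,3,4}  old={}  +wl: 0
  step 3. node 2  ⊔preds={0,1,2,3}  new={0,2,3}  stable
  step 4. node 3  ⊔preds={0,2,3}  new={2,3}  old={}  +wl: 1,2
  step 5. node 4  ⊔preds={}  new={3}  stable
  step 6. node 5  ⊔preds={}  new={0,1,3,4}  old={0,3}  +wl: 
  step 7. node 6  ⊔preds={3}  new={3}  old={}  +wl: 
  step 8. node 7  ⊔preds={0,1,2,3}  new={0,1,2,3}  old={}  +wl: 
  step 9. node 0  ⊔preds={0,1,2,3,4}  new={0,1,2,3}  stable
  step 10. node 1  ⊔preds={0,1,2,3}  new={0,1,2,3,4}  stable
  step 11. node 2  ⊔preds={0,1,2,3}  new={0,2,3}  stable

Least fixpoint reached:
  node 0: {0,1,2,3}
  node 1: {0,1,2,3,4}
  node 2: {0,2,3}
  node 3: {2,3}
  node 4: {3}
  node 5: {0,1,3,4}
  node 6: {3}
  node 7: {0,1,2,3}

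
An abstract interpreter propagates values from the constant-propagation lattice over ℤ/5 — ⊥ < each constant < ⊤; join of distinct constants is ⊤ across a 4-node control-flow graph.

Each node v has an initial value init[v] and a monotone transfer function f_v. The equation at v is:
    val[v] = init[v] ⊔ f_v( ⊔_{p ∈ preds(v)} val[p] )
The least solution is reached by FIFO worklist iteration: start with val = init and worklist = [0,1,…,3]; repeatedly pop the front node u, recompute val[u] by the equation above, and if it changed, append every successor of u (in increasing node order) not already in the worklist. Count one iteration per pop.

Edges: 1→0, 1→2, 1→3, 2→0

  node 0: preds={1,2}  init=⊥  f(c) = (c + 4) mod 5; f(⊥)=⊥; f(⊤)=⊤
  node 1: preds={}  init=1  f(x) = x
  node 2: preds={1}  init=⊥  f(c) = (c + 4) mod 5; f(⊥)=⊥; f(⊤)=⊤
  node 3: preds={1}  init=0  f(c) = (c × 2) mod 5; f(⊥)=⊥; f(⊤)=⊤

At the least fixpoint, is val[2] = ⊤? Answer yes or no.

Worklist (5 pops):
  #1 pop 0: in=1 → 0 (was ⊥); enqueue []
  #2 pop 1: in=⊥ → 1 (no change)
  #3 pop 2: in=1 → 0 (was ⊥); enqueue [0]
  #4 pop 3: in=1 → ⊤ (was 0); enqueue []
  #5 pop 0: in=⊤ → ⊤ (was 0); enqueue []

Fixpoint:
  val[0] = ⊤
  val[1] = 1
  val[2] = 0
  val[3] = ⊤

no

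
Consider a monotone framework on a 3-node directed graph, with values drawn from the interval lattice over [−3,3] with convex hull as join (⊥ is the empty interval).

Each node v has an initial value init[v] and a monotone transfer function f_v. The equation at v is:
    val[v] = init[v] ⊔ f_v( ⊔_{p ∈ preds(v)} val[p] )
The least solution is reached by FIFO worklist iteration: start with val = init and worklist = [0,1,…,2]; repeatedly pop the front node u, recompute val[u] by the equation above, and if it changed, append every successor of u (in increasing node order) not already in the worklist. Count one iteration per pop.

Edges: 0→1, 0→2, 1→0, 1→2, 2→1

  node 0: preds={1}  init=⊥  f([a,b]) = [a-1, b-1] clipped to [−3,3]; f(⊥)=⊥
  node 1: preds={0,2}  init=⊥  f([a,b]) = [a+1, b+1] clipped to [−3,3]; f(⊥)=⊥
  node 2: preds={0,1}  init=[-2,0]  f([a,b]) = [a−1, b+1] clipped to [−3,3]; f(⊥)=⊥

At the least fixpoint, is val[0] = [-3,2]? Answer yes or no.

yes

Worklist (12 pops):
  #1 pop 0: in=⊥ → ⊥ (no change)
  #2 pop 1: in=[-2,0] → [-1,1] (was ⊥); enqueue [0]
  #3 pop 2: in=[-1,1] → [-2,2] (was [-2,0]); enqueue [1]
  #4 pop 0: in=[-1,1] → [-2,0] (was ⊥); enqueue [2]
  #5 pop 1: in=[-2,2] → [-1,3] (was [-1,1]); enqueue [0]
  #6 pop 2: in=[-2,3] → [-3,3] (was [-2,2]); enqueue [1]
  #7 pop 0: in=[-1,3] → [-2,2] (was [-2,0]); enqueue [2]
  #8 pop 1: in=[-3,3] → [-2,3] (was [-1,3]); enqueue [0]
  #9 pop 2: in=[-2,3] → [-3,3] (no change)
  #10 pop 0: in=[-2,3] → [-3,2] (was [-2,2]); enqueue [1,2]
  #11 pop 1: in=[-3,3] → [-2,3] (no change)
  #12 pop 2: in=[-3,3] → [-3,3] (no change)

Fixpoint:
  val[0] = [-3,2]
  val[1] = [-2,3]
  val[2] = [-3,3]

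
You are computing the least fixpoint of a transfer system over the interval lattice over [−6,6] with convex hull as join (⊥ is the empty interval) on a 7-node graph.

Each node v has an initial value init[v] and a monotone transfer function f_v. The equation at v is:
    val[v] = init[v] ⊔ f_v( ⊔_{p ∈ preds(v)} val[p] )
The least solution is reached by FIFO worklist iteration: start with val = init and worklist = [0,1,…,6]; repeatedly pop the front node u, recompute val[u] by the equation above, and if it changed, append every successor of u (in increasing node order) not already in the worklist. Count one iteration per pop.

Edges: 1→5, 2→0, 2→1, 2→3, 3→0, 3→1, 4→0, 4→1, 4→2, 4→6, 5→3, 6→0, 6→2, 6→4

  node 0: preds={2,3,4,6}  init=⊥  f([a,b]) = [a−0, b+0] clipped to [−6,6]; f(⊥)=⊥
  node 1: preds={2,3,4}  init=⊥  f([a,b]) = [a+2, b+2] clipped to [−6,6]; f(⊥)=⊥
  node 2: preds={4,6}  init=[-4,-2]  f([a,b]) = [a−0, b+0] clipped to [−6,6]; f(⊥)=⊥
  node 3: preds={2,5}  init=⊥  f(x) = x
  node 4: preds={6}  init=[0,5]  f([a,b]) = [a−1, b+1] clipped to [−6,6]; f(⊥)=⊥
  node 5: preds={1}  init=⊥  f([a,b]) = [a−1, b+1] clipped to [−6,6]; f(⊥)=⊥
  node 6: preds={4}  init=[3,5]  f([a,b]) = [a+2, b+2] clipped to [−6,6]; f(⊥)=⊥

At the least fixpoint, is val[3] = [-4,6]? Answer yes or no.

yes

Iteration log — 14 steps:
  step 1. node 0  ⊔preds=[-4,5]  new=[-4,5]  old=⊥  +wl: 
  step 2. node 1  ⊔preds=[-4,5]  new=[-2,6]  old=⊥  +wl: 
  step 3. node 2  ⊔preds=[0,5]  new=[-4,5]  old=[-4,-2]  +wl: 0,1
  step 4. node 3  ⊔preds=[-4,5]  new=[-4,5]  old=⊥  +wl: 
  step 5. node 4  ⊔preds=[3,5]  new=[0,6]  old=[0,5]  +wl: 2
  step 6. node 5  ⊔preds=[-2,6]  new=[-3,6]  old=⊥  +wl: 3
  step 7. node 6  ⊔preds=[0,6]  new=[2,6]  old=[3,5]  +wl: 4
  step 8. node 0  ⊔preds=[-4,6]  new=[-4,6]  old=[-4,5]  +wl: 
  step 9. node 1  ⊔preds=[-4,6]  new=[-2,6]  stable
  step 10. node 2  ⊔preds=[0,6]  new=[-4,6]  old=[-4,5]  +wl: 0,1
  step 11. node 3  ⊔preds=[-4,6]  new=[-4,6]  old=[-4,5]  +wl: 
  step 12. node 4  ⊔preds=[2,6]  new=[0,6]  stable
  step 13. node 0  ⊔preds=[-4,6]  new=[-4,6]  stable
  step 14. node 1  ⊔preds=[-4,6]  new=[-2,6]  stable

Least fixpoint reached:
  node 0: [-4,6]
  node 1: [-2,6]
  node 2: [-4,6]
  node 3: [-4,6]
  node 4: [0,6]
  node 5: [-3,6]
  node 6: [2,6]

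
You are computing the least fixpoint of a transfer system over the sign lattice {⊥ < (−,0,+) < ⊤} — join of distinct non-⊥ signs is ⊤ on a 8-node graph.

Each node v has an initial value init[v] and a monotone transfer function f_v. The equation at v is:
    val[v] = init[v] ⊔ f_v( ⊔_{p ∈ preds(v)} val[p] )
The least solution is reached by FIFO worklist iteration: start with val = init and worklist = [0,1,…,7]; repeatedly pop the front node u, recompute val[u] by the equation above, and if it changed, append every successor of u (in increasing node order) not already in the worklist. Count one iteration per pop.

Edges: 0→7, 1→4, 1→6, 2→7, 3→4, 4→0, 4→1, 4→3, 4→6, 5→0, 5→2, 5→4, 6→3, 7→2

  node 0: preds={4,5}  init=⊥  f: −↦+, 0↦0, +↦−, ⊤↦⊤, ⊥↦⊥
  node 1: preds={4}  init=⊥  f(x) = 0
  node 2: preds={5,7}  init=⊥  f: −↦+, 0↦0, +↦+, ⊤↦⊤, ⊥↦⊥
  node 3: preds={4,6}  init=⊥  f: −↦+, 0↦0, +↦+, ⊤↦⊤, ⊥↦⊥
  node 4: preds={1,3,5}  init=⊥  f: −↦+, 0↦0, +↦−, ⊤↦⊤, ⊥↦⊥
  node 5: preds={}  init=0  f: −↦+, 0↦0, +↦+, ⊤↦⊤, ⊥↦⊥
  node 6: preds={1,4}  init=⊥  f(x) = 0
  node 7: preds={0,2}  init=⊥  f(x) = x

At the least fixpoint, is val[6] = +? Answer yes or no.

Iteration log — 13 steps:
  step 1. node 0  ⊔preds=0  new=0  old=⊥  +wl: 
  step 2. node 1  ⊔preds=⊥  new=0  old=⊥  +wl: 
  step 3. node 2  ⊔preds=0  new=0  old=⊥  +wl: 
  step 4. node 3  ⊔preds=⊥  new=⊥  stable
  step 5. node 4  ⊔preds=0  new=0  old=⊥  +wl: 0,1,3
  step 6. node 5  ⊔preds=⊥  new=0  stable
  step 7. node 6  ⊔preds=0  new=0  old=⊥  +wl: 
  step 8. node 7  ⊔preds=0  new=0  old=⊥  +wl: 2
  step 9. node 0  ⊔preds=0  new=0  stable
  step 10. node 1  ⊔preds=0  new=0  stable
  step 11. node 3  ⊔preds=0  new=0  old=⊥  +wl: 4
  step 12. node 2  ⊔preds=0  new=0  stable
  step 13. node 4  ⊔preds=0  new=0  stable

Least fixpoint reached:
  node 0: 0
  node 1: 0
  node 2: 0
  node 3: 0
  node 4: 0
  node 5: 0
  node 6: 0
  node 7: 0

no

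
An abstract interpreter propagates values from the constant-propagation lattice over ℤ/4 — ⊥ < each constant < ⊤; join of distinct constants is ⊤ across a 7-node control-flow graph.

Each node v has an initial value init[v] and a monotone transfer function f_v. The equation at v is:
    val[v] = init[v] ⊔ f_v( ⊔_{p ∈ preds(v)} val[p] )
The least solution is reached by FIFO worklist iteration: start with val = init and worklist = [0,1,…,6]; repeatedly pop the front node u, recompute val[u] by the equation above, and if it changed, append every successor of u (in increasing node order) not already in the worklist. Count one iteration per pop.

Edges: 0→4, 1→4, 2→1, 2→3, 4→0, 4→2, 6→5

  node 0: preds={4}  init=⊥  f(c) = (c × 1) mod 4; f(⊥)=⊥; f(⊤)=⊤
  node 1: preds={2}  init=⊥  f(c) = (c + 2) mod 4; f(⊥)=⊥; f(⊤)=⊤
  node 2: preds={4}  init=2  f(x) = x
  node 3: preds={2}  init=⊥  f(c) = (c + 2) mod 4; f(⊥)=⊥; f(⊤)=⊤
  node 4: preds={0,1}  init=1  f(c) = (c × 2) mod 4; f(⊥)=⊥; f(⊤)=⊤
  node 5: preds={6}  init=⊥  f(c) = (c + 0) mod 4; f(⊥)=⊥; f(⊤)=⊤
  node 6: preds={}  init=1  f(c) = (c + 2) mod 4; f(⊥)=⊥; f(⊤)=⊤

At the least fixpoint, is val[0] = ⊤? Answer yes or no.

yes

Worklist (11 pops):
  #1 pop 0: in=1 → 1 (was ⊥); enqueue []
  #2 pop 1: in=2 → 0 (was ⊥); enqueue []
  #3 pop 2: in=1 → ⊤ (was 2); enqueue [1]
  #4 pop 3: in=⊤ → ⊤ (was ⊥); enqueue []
  #5 pop 4: in=⊤ → ⊤ (was 1); enqueue [0,2]
  #6 pop 5: in=1 → 1 (was ⊥); enqueue []
  #7 pop 6: in=⊥ → 1 (no change)
  #8 pop 1: in=⊤ → ⊤ (was 0); enqueue [4]
  #9 pop 0: in=⊤ → ⊤ (was 1); enqueue []
  #10 pop 2: in=⊤ → ⊤ (no change)
  #11 pop 4: in=⊤ → ⊤ (no change)

Fixpoint:
  val[0] = ⊤
  val[1] = ⊤
  val[2] = ⊤
  val[3] = ⊤
  val[4] = ⊤
  val[5] = 1
  val[6] = 1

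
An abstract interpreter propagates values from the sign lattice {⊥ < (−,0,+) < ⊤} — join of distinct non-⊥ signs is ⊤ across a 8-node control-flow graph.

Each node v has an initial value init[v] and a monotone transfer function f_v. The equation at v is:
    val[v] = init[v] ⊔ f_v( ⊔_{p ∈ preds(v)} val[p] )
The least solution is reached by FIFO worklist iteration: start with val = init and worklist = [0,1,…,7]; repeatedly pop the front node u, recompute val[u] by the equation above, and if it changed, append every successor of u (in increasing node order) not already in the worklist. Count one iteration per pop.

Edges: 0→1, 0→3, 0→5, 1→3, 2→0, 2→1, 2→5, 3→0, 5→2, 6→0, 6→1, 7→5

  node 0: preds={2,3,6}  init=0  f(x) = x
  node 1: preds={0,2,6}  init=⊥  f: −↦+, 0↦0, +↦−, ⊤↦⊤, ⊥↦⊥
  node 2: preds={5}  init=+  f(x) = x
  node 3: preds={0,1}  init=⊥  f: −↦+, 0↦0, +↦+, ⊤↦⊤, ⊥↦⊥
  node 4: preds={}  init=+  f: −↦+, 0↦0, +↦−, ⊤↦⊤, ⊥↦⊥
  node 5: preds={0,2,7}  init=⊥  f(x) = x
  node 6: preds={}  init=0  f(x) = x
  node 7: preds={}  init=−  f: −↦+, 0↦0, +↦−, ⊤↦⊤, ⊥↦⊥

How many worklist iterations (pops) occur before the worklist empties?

Iteration log — 13 steps:
  step 1. node 0  ⊔preds=⊤  new=⊤  old=0  +wl: 
  step 2. node 1  ⊔preds=⊤  new=⊤  old=⊥  +wl: 
  step 3. node 2  ⊔preds=⊥  new=+  stable
  step 4. node 3  ⊔preds=⊤  new=⊤  old=⊥  +wl: 0
  step 5. node 4  ⊔preds=⊥  new=+  stable
  step 6. node 5  ⊔preds=⊤  new=⊤  old=⊥  +wl: 2
  step 7. node 6  ⊔preds=⊥  new=0  stable
  step 8. node 7  ⊔preds=⊥  new=−  stable
  step 9. node 0  ⊔preds=⊤  new=⊤  stable
  step 10. node 2  ⊔preds=⊤  new=⊤  old=+  +wl: 0,1,5
  step 11. node 0  ⊔preds=⊤  new=⊤  stable
  step 12. node 1  ⊔preds=⊤  new=⊤  stable
  step 13. node 5  ⊔preds=⊤  new=⊤  stable

Least fixpoint reached:
  node 0: ⊤
  node 1: ⊤
  node 2: ⊤
  node 3: ⊤
  node 4: +
  node 5: ⊤
  node 6: 0
  node 7: −

13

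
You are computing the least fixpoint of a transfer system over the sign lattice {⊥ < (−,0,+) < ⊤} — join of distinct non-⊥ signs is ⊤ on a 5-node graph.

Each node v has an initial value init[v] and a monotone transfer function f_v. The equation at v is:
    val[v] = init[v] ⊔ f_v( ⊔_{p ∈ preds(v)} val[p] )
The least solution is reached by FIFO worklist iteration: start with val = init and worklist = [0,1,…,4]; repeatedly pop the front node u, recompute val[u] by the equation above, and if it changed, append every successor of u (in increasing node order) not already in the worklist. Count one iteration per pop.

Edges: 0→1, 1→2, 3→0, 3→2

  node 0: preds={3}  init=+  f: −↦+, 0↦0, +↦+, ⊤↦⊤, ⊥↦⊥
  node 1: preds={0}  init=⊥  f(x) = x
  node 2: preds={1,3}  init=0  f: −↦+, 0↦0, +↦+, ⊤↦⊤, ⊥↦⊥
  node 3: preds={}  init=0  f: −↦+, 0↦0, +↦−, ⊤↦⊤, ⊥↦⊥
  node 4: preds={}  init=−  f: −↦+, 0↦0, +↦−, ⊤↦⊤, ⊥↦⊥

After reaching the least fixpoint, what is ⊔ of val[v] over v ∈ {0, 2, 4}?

⊤

Trace (5 dequeues):
  [1] u=0 | in 0 | out ⊤ | prev + | push {}
  [2] u=1 | in ⊤ | out ⊤ | prev ⊥ | push {}
  [3] u=2 | in ⊤ | out ⊤ | prev 0 | push {}
  [4] u=3 | in ⊥ | out 0 | ==
  [5] u=4 | in ⊥ | out − | ==

Converged values:
  [0] ⊤
  [1] ⊤
  [2] ⊤
  [3] 0
  [4] −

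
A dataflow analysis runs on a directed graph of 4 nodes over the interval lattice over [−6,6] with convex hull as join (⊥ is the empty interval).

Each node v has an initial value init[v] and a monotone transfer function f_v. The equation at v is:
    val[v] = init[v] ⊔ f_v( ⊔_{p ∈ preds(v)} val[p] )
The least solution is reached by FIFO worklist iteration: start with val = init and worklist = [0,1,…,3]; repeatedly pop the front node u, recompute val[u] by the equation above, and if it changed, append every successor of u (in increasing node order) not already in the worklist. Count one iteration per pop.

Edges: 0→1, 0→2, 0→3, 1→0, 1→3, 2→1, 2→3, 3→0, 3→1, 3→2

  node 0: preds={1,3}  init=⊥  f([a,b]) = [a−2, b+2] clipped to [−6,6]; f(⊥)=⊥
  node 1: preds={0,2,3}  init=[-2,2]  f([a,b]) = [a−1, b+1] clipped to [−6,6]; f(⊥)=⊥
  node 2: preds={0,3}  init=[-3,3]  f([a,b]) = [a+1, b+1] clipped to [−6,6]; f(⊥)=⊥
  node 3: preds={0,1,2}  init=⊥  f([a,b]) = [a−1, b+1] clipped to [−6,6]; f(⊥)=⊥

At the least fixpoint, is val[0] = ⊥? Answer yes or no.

Worklist (10 pops):
  #1 pop 0: in=[-2,2] → [-4,4] (was ⊥); enqueue []
  #2 pop 1: in=[-4,4] → [-5,5] (was [-2,2]); enqueue [0]
  #3 pop 2: in=[-4,4] → [-3,5] (was [-3,3]); enqueue [1]
  #4 pop 3: in=[-5,5] → [-6,6] (was ⊥); enqueue [2]
  #5 pop 0: in=[-6,6] → [-6,6] (was [-4,4]); enqueue [3]
  #6 pop 1: in=[-6,6] → [-6,6] (was [-5,5]); enqueue [0]
  #7 pop 2: in=[-6,6] → [-5,6] (was [-3,5]); enqueue [1]
  #8 pop 3: in=[-6,6] → [-6,6] (no change)
  #9 pop 0: in=[-6,6] → [-6,6] (no change)
  #10 pop 1: in=[-6,6] → [-6,6] (no change)

Fixpoint:
  val[0] = [-6,6]
  val[1] = [-6,6]
  val[2] = [-5,6]
  val[3] = [-6,6]

no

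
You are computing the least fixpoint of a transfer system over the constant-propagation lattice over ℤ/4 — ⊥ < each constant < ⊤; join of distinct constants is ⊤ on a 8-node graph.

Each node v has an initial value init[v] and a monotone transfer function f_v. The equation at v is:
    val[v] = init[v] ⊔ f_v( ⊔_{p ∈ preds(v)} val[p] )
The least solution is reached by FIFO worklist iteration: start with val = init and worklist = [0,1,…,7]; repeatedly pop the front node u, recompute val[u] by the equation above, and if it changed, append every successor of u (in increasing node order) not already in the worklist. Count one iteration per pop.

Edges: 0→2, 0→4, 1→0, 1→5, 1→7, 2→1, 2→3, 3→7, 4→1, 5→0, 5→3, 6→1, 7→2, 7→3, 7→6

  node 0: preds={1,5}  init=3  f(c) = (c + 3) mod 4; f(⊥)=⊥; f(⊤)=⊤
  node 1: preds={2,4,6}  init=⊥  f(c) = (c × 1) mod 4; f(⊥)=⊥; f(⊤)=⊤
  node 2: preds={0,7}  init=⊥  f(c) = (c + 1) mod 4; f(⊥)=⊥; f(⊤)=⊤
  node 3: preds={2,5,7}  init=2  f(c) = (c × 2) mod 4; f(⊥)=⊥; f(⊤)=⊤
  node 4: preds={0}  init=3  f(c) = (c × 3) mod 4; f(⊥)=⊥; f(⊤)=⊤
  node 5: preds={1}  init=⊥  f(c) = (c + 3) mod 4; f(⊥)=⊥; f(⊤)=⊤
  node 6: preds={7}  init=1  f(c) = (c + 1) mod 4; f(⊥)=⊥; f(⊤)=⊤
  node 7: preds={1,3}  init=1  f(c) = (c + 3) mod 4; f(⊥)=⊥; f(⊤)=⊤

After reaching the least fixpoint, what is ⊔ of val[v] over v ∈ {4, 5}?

Trace (14 dequeues):
  [1] u=0 | in ⊥ | out 3 | ==
  [2] u=1 | in ⊤ | out ⊤ | prev ⊥ | push {0}
  [3] u=2 | in ⊤ | out ⊤ | prev ⊥ | push {1}
  [4] u=3 | in ⊤ | out ⊤ | prev 2 | push {}
  [5] u=4 | in 3 | out ⊤ | prev 3 | push {}
  [6] u=5 | in ⊤ | out ⊤ | prev ⊥ | push {3}
  [7] u=6 | in 1 | out ⊤ | prev 1 | push {}
  [8] u=7 | in ⊤ | out ⊤ | prev 1 | push {2,6}
  [9] u=0 | in ⊤ | out ⊤ | prev 3 | push {4}
  [10] u=1 | in ⊤ | out ⊤ | ==
  [11] u=3 | in ⊤ | out ⊤ | ==
  [12] u=2 | in ⊤ | out ⊤ | ==
  [13] u=6 | in ⊤ | out ⊤ | ==
  [14] u=4 | in ⊤ | out ⊤ | ==

Converged values:
  [0] ⊤
  [1] ⊤
  [2] ⊤
  [3] ⊤
  [4] ⊤
  [5] ⊤
  [6] ⊤
  [7] ⊤

⊤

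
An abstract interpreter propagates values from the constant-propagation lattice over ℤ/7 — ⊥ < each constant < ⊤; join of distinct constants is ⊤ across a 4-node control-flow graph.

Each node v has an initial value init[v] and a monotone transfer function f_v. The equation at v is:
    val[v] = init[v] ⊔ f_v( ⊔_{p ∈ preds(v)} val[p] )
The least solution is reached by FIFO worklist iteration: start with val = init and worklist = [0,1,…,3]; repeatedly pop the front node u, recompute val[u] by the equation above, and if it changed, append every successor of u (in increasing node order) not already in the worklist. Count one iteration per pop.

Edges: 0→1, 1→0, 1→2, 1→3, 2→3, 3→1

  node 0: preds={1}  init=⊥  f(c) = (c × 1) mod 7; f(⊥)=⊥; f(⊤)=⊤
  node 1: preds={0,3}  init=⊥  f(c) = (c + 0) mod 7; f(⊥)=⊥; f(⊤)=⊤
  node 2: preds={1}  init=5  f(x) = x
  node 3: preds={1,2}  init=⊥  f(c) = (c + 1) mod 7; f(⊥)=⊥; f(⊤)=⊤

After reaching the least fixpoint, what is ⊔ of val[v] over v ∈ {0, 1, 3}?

⊤

Iteration log — 13 steps:
  step 1. node 0  ⊔preds=⊥  new=⊥  stable
  step 2. node 1  ⊔preds=⊥  new=⊥  stable
  step 3. node 2  ⊔preds=⊥  new=5  stable
  step 4. node 3  ⊔preds=5  new=6  old=⊥  +wl: 1
  step 5. node 1  ⊔preds=6  new=6  old=⊥  +wl: 0,2,3
  step 6. node 0  ⊔preds=6  new=6  old=⊥  +wl: 1
  step 7. node 2  ⊔preds=6  new=⊤  old=5  +wl: 
  step 8. node 3  ⊔preds=⊤  new=⊤  old=6  +wl: 
  step 9. node 1  ⊔preds=⊤  new=⊤  old=6  +wl: 0,2,3
  step 10. node 0  ⊔preds=⊤  new=⊤  old=6  +wl: 1
  step 11. node 2  ⊔preds=⊤  new=⊤  stable
  step 12. node 3  ⊔preds=⊤  new=⊤  stable
  step 13. node 1  ⊔preds=⊤  new=⊤  stable

Least fixpoint reached:
  node 0: ⊤
  node 1: ⊤
  node 2: ⊤
  node 3: ⊤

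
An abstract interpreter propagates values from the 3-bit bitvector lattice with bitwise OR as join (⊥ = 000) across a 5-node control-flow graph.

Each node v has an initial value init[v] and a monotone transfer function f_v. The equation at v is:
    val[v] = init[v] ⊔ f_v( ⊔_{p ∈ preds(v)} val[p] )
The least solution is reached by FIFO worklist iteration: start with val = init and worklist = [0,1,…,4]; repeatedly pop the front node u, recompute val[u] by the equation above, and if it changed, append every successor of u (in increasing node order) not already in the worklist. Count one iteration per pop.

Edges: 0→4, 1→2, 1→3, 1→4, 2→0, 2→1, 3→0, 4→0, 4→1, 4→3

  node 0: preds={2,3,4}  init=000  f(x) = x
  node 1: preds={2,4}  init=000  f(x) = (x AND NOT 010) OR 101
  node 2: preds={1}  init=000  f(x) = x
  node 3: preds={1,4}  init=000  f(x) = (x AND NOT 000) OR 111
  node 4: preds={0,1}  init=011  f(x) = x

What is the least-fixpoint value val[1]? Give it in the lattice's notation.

Worklist (9 pops):
  #1 pop 0: in=011 → 011 (was 000); enqueue []
  #2 pop 1: in=011 → 101 (was 000); enqueue []
  #3 pop 2: in=101 → 101 (was 000); enqueue [0,1]
  #4 pop 3: in=111 → 111 (was 000); enqueue []
  #5 pop 4: in=111 → 111 (was 011); enqueue [3]
  #6 pop 0: in=111 → 111 (was 011); enqueue [4]
  #7 pop 1: in=111 → 101 (no change)
  #8 pop 3: in=111 → 111 (no change)
  #9 pop 4: in=111 → 111 (no change)

Fixpoint:
  val[0] = 111
  val[1] = 101
  val[2] = 101
  val[3] = 111
  val[4] = 111

101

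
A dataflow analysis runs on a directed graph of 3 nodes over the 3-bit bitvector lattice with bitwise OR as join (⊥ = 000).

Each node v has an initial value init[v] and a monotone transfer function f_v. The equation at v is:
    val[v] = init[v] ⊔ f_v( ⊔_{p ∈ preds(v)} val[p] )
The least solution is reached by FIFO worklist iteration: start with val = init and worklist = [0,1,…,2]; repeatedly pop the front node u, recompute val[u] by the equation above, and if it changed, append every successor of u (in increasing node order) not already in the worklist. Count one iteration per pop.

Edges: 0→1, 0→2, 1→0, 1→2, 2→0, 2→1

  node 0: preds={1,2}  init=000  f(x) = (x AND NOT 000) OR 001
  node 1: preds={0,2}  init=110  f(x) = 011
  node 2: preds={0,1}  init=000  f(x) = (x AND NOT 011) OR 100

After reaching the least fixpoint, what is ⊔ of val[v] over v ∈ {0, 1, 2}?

111

Iteration log — 5 steps:
  step 1. node 0  ⊔preds=110  new=111  old=000  +wl: 
  step 2. node 1  ⊔preds=111  new=111  old=110  +wl: 0
  step 3. node 2  ⊔preds=111  new=100  old=000  +wl: 1
  step 4. node 0  ⊔preds=111  new=111  stable
  step 5. node 1  ⊔preds=111  new=111  stable

Least fixpoint reached:
  node 0: 111
  node 1: 111
  node 2: 100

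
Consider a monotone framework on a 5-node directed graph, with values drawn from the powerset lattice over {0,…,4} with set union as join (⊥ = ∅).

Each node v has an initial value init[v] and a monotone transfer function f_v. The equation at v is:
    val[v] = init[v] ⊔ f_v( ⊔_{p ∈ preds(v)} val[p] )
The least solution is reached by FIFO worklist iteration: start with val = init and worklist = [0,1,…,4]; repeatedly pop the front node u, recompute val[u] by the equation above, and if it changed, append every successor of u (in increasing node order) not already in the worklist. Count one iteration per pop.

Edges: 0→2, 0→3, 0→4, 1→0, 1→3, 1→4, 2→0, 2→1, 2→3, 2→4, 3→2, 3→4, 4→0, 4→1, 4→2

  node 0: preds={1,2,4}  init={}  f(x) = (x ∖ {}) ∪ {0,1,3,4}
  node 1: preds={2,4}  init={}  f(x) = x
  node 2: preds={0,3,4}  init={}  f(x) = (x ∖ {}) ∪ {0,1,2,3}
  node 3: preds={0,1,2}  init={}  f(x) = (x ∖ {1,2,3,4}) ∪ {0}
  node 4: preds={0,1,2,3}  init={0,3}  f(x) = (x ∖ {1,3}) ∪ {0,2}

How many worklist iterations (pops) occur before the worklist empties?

Worklist (11 pops):
  #1 pop 0: in={0,3} → {0,1,3,4} (was {}); enqueue []
  #2 pop 1: in={0,3} → {0,3} (was {}); enqueue [0]
  #3 pop 2: in={0,1,3,4} → {0,1,2,3,4} (was {}); enqueue [1]
  #4 pop 3: in={0,1,2,3,4} → {0} (was {}); enqueue [2]
  #5 pop 4: in={0,1,2,3,4} → {0,2,3,4} (was {0,3}); enqueue []
  #6 pop 0: in={0,1,2,3,4} → {0,1,2,3,4} (was {0,1,3,4}); enqueue [3,4]
  #7 pop 1: in={0,1,2,3,4} → {0,1,2,3,4} (was {0,3}); enqueue [0]
  #8 pop 2: in={0,1,2,3,4} → {0,1,2,3,4} (no change)
  #9 pop 3: in={0,1,2,3,4} → {0} (no change)
  #10 pop 4: in={0,1,2,3,4} → {0,2,3,4} (no change)
  #11 pop 0: in={0,1,2,3,4} → {0,1,2,3,4} (no change)

Fixpoint:
  val[0] = {0,1,2,3,4}
  val[1] = {0,1,2,3,4}
  val[2] = {0,1,2,3,4}
  val[3] = {0}
  val[4] = {0,2,3,4}

11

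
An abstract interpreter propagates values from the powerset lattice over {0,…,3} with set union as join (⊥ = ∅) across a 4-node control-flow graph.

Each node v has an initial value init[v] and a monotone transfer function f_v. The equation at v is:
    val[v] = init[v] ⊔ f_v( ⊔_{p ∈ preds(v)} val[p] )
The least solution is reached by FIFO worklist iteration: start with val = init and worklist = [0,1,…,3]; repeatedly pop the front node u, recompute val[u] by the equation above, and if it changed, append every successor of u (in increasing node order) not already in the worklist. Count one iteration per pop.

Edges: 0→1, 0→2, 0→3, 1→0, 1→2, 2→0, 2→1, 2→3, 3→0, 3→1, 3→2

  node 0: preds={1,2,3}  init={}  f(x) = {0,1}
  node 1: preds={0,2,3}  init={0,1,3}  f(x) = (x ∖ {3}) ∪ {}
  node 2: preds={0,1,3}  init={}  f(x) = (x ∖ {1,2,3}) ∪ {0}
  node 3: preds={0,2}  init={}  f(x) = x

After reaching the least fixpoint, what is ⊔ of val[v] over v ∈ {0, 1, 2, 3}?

{0,1,3}

Iteration log — 7 steps:
  step 1. node 0  ⊔preds={0,1,3}  new={0,1}  old={}  +wl: 
  step 2. node 1  ⊔preds={0,1}  new={0,1,3}  stable
  step 3. node 2  ⊔preds={0,1,3}  new={0}  old={}  +wl: 0,1
  step 4. node 3  ⊔preds={0,1}  new={0,1}  old={}  +wl: 2
  step 5. node 0  ⊔preds={0,1,3}  new={0,1}  stable
  step 6. node 1  ⊔preds={0,1}  new={0,1,3}  stable
  step 7. node 2  ⊔preds={0,1,3}  new={0}  stable

Least fixpoint reached:
  node 0: {0,1}
  node 1: {0,1,3}
  node 2: {0}
  node 3: {0,1}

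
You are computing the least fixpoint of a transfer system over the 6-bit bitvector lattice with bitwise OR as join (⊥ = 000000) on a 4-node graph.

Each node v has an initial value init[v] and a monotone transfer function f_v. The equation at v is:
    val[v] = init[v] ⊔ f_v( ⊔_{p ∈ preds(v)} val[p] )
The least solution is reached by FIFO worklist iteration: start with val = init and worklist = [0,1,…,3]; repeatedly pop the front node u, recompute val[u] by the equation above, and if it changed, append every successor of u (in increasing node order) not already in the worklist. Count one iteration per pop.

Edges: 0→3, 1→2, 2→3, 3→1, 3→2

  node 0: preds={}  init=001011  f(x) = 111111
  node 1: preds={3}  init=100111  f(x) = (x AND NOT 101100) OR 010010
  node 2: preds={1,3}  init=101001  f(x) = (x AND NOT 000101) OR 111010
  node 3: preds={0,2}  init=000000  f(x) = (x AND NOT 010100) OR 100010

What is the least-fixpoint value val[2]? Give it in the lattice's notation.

Iteration log — 6 steps:
  step 1. node 0  ⊔preds=000000  new=111111  old=001011  +wl: 
  step 2. node 1  ⊔preds=000000  new=110111  old=100111  +wl: 
  step 3. node 2  ⊔preds=110111  new=111011  old=101001  +wl: 
  step 4. node 3  ⊔preds=111111  new=101011  old=000000  +wl: 1,2
  step 5. node 1  ⊔preds=101011  new=110111  stable
  step 6. node 2  ⊔preds=111111  new=111011  stable

Least fixpoint reached:
  node 0: 111111
  node 1: 110111
  node 2: 111011
  node 3: 101011

111011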